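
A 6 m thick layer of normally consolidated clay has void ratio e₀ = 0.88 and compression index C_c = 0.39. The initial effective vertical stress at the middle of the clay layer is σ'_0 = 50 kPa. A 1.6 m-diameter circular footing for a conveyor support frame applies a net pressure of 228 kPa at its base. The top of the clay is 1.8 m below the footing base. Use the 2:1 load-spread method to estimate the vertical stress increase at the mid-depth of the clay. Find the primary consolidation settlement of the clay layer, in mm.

Mid-depth of clay below the footing base: z = 1.8 + 6/2 = 4.8 m.
Stress increase at mid-clay by the 2:1 spreading method:
Δσ ≈ qD²/(D+z)² = 228×1.6²/(1.6+4.8)² = 14.25 kPa
Final effective stress: σ'_f = σ'_0 + Δσ = 50 + 14.25 = 64.25 kPa.
Normally consolidated clay, so the full stress increment lies on the virgin compression line:
S_c = C_c·H/(1+e₀)·log₁₀(σ'_f/σ'_0) = 0.39×6/(1+0.88)×log₁₀(64.25/50)
    = 1.2447 × 0.1089 = 0.1355 m

S_c ≈ 136 mm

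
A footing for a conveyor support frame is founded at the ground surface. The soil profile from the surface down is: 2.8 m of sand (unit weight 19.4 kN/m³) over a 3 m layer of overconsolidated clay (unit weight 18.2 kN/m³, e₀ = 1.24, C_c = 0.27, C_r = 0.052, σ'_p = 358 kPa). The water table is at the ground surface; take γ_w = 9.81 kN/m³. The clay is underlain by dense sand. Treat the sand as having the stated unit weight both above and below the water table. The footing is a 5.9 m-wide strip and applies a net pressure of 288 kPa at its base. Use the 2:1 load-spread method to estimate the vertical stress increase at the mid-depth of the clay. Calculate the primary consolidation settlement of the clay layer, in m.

Mid-depth of clay below the ground surface: z = 2.8 + 3/2 = 4.3 m.
Total vertical stress at mid-clay: σ_v = 19.4×2.8 + 18.2×1.5 = 81.62 kPa.
Pore pressure: u = 9.81×(4.3 − 0) = 42.183 kPa.
Initial effective stress: σ'_0 = σ_v − u = 81.62 − 42.183 = 39.437 kPa.
Stress increase at mid-clay by the 2:1 spreading method:
Δσ = qB/(B+z) = 288×5.9/(5.9+4.3) = 166.59 kPa
Final effective stress: σ'_f = 39.437 + 166.59 = 206.03 kPa.
σ'_f = 206.03 ≤ σ'_p = 358 kPa, so the clay remains overconsolidated and only the recompression index applies:
S_c = C_r·H/(1+e₀)·log₁₀(σ'_f/σ'_0) = 0.052×3/2.24×log₁₀(206.03/39.437)
    = 0.069644 × 0.71803 = 0.05001 m

S_c ≈ 0.05 m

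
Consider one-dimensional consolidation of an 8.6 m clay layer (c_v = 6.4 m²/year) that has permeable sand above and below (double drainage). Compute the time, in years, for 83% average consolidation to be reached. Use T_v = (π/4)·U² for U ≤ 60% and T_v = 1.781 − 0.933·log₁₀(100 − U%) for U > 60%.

Drainage path length: H_d = H/2 = 4.3 m (double drainage).
U > 60%: T_v = 1.781 − 0.933·log₁₀(100 − 83) = 0.63299.
t = T_v·H_d²/c_v = 0.63299×4.3²/6.4 = 1.829 years.

t ≈ 1.83 years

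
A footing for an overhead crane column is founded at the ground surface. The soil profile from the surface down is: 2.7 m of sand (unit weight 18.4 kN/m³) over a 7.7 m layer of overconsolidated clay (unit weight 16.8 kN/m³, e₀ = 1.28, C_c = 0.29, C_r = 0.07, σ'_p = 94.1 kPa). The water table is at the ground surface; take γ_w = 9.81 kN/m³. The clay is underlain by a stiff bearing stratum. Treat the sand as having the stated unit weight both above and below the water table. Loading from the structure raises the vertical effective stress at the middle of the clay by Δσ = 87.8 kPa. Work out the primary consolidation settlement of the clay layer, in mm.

S_c ≈ 227 mm

Mid-depth of clay below the ground surface: z = 2.7 + 7.7/2 = 6.55 m.
Total vertical stress at mid-clay: σ_v = 18.4×2.7 + 16.8×3.85 = 114.36 kPa.
Pore pressure: u = 9.81×(6.55 − 0) = 64.255 kPa.
Initial effective stress: σ'_0 = σ_v − u = 114.36 − 64.255 = 50.105 kPa.
Final effective stress: σ'_f = 50.105 + 87.8 = 137.91 kPa.
σ'_f = 137.91 > σ'_p = 94.1 kPa, so the stress path crosses the preconsolidation pressure — recompression up to σ'_p, then virgin compression beyond:
S_c = H/(1+e₀)·[C_r·log₁₀(σ'_p/σ'_0) + C_c·log₁₀(σ'_f/σ'_p)]
    = 7.7/2.28 × [0.07×log₁₀(94.1/50.105) + 0.29×log₁₀(137.91/94.1)]
    = 3.3772 × [0.01916 + 0.048142] = 0.2273 m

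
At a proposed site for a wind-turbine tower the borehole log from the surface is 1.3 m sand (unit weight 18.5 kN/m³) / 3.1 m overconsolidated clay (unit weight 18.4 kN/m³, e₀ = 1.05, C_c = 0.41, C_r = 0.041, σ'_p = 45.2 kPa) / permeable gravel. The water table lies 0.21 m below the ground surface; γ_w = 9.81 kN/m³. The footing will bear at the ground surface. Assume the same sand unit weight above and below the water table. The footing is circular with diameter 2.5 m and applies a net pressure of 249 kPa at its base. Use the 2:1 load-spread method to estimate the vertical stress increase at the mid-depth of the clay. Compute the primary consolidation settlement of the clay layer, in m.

Mid-depth of clay below the ground surface: z = 1.3 + 3.1/2 = 2.85 m.
Total vertical stress at mid-clay: σ_v = 18.5×1.3 + 18.4×1.55 = 52.57 kPa.
Pore pressure: u = 9.81×(2.85 − 0.21) = 25.898 kPa.
Initial effective stress: σ'_0 = σ_v − u = 52.57 − 25.898 = 26.672 kPa.
Stress increase at mid-clay by the 2:1 spreading method:
Δσ ≈ qD²/(D+z)² = 249×2.5²/(2.5+2.85)² = 54.372 kPa
Final effective stress: σ'_f = 26.672 + 54.372 = 81.044 kPa.
σ'_f = 81.044 > σ'_p = 45.2 kPa, so the stress path crosses the preconsolidation pressure — recompression up to σ'_p, then virgin compression beyond:
S_c = H/(1+e₀)·[C_r·log₁₀(σ'_p/σ'_0) + C_c·log₁₀(σ'_f/σ'_p)]
    = 3.1/2.05 × [0.041×log₁₀(45.2/26.672) + 0.41×log₁₀(81.044/45.2)]
    = 1.5122 × [0.0093924 + 0.10397] = 0.1714 m

S_c ≈ 0.171 m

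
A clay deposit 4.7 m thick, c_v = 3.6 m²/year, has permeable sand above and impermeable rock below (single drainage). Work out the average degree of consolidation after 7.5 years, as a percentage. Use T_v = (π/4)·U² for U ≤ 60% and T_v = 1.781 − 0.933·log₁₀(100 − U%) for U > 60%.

U ≈ 96 %

Drainage path length: H_d = H = 4.7 m (single drainage).
T_v = c_v·t/H_d² = 3.6×7.5/4.7² = 1.2223.
T_v = 1.2223 corresponds to the U > 60% branch:
U = 1 − 10^((1.781 − T_v)/0.933)/100 = 0.9603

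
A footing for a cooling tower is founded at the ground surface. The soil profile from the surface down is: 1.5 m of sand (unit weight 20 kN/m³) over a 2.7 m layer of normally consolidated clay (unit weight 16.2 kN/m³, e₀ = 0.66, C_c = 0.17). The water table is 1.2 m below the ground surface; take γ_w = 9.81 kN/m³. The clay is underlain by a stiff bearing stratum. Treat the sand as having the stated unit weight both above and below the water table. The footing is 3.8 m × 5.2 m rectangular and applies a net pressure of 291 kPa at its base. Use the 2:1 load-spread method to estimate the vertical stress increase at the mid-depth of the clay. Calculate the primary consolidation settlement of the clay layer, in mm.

S_c ≈ 167 mm

Mid-depth of clay below the ground surface: z = 1.5 + 2.7/2 = 2.85 m.
Total vertical stress at mid-clay: σ_v = 20×1.5 + 16.2×1.35 = 51.87 kPa.
Pore pressure: u = 9.81×(2.85 − 1.2) = 16.186 kPa.
Initial effective stress: σ'_0 = σ_v − u = 51.87 − 16.186 = 35.684 kPa.
Stress increase at mid-clay by the 2:1 spreading method:
Δσ = qBL/((B+z)(L+z)) = 291×3.8×5.2/((3.8+2.85)(5.2+2.85)) = 107.41 kPa
Final effective stress: σ'_f = σ'_0 + Δσ = 35.684 + 107.41 = 143.09 kPa.
Normally consolidated clay, so the full stress increment lies on the virgin compression line:
S_c = C_c·H/(1+e₀)·log₁₀(σ'_f/σ'_0) = 0.17×2.7/(1+0.66)×log₁₀(143.09/35.684)
    = 0.27651 × 0.60314 = 0.1668 m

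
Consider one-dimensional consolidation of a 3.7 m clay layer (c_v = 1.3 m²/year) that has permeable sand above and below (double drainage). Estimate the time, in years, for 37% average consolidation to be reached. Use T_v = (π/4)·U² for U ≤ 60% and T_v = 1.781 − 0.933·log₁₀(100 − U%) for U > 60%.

Drainage path length: H_d = H/2 = 1.85 m (double drainage).
U ≤ 60%: T_v = (π/4)·U² = (π/4)×0.37² = 0.10752.
t = T_v·H_d²/c_v = 0.10752×1.85²/1.3 = 0.2831 years.

t ≈ 0.283 years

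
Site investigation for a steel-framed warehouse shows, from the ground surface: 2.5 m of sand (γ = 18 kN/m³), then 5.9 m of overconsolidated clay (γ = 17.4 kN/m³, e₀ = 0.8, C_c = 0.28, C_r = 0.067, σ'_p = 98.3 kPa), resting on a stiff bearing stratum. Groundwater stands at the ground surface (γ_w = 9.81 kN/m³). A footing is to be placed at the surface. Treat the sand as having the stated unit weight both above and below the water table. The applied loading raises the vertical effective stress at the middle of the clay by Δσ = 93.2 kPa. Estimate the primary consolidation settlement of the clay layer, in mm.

Mid-depth of clay below the ground surface: z = 2.5 + 5.9/2 = 5.45 m.
Total vertical stress at mid-clay: σ_v = 18×2.5 + 17.4×2.95 = 96.33 kPa.
Pore pressure: u = 9.81×(5.45 − 0) = 53.465 kPa.
Initial effective stress: σ'_0 = σ_v − u = 96.33 − 53.465 = 42.865 kPa.
Final effective stress: σ'_f = 42.865 + 93.2 = 136.06 kPa.
σ'_f = 136.06 > σ'_p = 98.3 kPa, so the stress path crosses the preconsolidation pressure — recompression up to σ'_p, then virgin compression beyond:
S_c = H/(1+e₀)·[C_r·log₁₀(σ'_p/σ'_0) + C_c·log₁₀(σ'_f/σ'_p)]
    = 5.9/1.8 × [0.067×log₁₀(98.3/42.865) + 0.28×log₁₀(136.06/98.3)]
    = 3.2778 × [0.02415 + 0.03953] = 0.2087 m

S_c ≈ 209 mm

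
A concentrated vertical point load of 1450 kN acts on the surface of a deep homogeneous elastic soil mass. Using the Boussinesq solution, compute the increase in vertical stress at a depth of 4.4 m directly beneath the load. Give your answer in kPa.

Boussinesq vertical stress below a point load on an elastic half-space:
Δσ_z = 3P/(2πz²) · [1 + (r/z)²]^(−5/2)
r/z = 0/4.4 = 0; [1+(r/z)²]^(−5/2) = 1.
Δσ_z = 3×1450/(2π×4.4²) × 1 = 35.761 × 1 = 35.76 kPa

Δσ_z ≈ 35.8 kPa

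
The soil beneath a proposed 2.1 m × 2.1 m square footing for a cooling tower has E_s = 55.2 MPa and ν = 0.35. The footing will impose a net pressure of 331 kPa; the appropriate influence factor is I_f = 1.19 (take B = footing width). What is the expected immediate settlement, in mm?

S_e ≈ 13.1 mm

Immediate (elastic) settlement: S_e = q·B·(1−ν²)/E_s · I_f.
E_s = 55.2 MPa = 55200 kPa.
S_e = 331 × 2.1 × (1 − 0.35²) / 55200 × 1.19
    = 331 × 2.1 × 0.8775 / 55200 × 1.19
    = 0.01315 m = 13.15 mm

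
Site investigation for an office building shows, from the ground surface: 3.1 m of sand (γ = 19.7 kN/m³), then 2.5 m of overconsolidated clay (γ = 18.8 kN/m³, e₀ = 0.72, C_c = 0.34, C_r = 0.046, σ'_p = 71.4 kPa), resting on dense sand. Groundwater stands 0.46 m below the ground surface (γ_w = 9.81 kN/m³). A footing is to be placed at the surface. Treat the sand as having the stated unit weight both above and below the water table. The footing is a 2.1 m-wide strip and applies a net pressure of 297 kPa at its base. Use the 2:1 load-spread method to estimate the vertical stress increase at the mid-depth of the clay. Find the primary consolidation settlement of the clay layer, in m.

S_c ≈ 0.162 m

Mid-depth of clay below the ground surface: z = 3.1 + 2.5/2 = 4.35 m.
Total vertical stress at mid-clay: σ_v = 19.7×3.1 + 18.8×1.25 = 84.57 kPa.
Pore pressure: u = 9.81×(4.35 − 0.46) = 38.161 kPa.
Initial effective stress: σ'_0 = σ_v − u = 84.57 − 38.161 = 46.409 kPa.
Stress increase at mid-clay by the 2:1 spreading method:
Δσ = qB/(B+z) = 297×2.1/(2.1+4.35) = 96.698 kPa
Final effective stress: σ'_f = 46.409 + 96.698 = 143.11 kPa.
σ'_f = 143.11 > σ'_p = 71.4 kPa, so the stress path crosses the preconsolidation pressure — recompression up to σ'_p, then virgin compression beyond:
S_c = H/(1+e₀)·[C_r·log₁₀(σ'_p/σ'_0) + C_c·log₁₀(σ'_f/σ'_p)]
    = 2.5/1.72 × [0.046×log₁₀(71.4/46.409) + 0.34×log₁₀(143.11/71.4)]
    = 1.4535 × [0.0086064 + 0.10267] = 0.1617 m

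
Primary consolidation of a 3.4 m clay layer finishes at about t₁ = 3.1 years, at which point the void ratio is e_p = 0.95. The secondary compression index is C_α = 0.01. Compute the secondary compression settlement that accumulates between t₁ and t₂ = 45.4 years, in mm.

S_s ≈ 20.3 mm

Secondary compression: S_s = C_α·H/(1+e_p)·log₁₀(t₂/t₁)
S_s = 0.01×3.4/(1+0.95)×log₁₀(45.4/3.1)
    = 0.01744 × 1.166 = 0.02032 m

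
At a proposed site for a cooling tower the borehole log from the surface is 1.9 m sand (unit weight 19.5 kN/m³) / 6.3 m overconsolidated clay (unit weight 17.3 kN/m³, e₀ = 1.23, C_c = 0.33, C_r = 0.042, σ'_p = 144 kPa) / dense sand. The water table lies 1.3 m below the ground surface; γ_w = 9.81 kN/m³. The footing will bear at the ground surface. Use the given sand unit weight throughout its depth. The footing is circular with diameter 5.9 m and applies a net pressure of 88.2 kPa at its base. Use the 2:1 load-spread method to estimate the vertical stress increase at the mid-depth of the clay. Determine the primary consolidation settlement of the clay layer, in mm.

Mid-depth of clay below the ground surface: z = 1.9 + 6.3/2 = 5.05 m.
Total vertical stress at mid-clay: σ_v = 19.5×1.9 + 17.3×3.15 = 91.545 kPa.
Pore pressure: u = 9.81×(5.05 − 1.3) = 36.788 kPa.
Initial effective stress: σ'_0 = σ_v − u = 91.545 − 36.788 = 54.757 kPa.
Stress increase at mid-clay by the 2:1 spreading method:
Δσ ≈ qD²/(D+z)² = 88.2×5.9²/(5.9+5.05)² = 25.606 kPa
Final effective stress: σ'_f = 54.757 + 25.606 = 80.363 kPa.
σ'_f = 80.363 ≤ σ'_p = 144 kPa, so the clay remains overconsolidated and only the recompression index applies:
S_c = C_r·H/(1+e₀)·log₁₀(σ'_f/σ'_0) = 0.042×6.3/2.23×log₁₀(80.363/54.757)
    = 0.11865 × 0.16662 = 0.01977 m

S_c ≈ 19.8 mm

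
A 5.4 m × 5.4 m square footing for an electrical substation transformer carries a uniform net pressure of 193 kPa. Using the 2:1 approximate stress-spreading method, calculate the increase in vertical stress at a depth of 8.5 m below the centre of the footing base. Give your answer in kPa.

Δσ_z ≈ 29.1 kPa

By the 2:1 method the load spreads at 1 horizontal : 2 vertical, so at depth z the loaded area has grown by z in each plan dimension:
Δσ = qBL/((B+z)(L+z)) = 193×5.4×5.4/((5.4+8.5)(5.4+8.5)) = 29.128 kPa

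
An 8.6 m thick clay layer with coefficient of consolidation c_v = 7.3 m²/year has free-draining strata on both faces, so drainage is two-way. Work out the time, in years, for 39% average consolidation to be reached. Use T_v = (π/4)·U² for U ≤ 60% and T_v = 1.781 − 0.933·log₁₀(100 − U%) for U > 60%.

Drainage path length: H_d = H/2 = 4.3 m (double drainage).
U ≤ 60%: T_v = (π/4)·U² = (π/4)×0.39² = 0.11946.
t = T_v·H_d²/c_v = 0.11946×4.3²/7.3 = 0.3026 years.

t ≈ 0.303 years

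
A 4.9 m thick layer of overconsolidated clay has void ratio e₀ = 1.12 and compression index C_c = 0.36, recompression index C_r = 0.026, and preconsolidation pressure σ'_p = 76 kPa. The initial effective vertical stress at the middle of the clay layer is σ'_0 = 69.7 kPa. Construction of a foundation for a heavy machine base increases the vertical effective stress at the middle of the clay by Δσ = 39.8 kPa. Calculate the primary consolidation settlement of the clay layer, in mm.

S_c ≈ 134 mm

Final effective stress: σ'_f = 69.7 + 39.8 = 109.5 kPa.
σ'_f = 109.5 > σ'_p = 76 kPa, so the stress path crosses the preconsolidation pressure — recompression up to σ'_p, then virgin compression beyond:
S_c = H/(1+e₀)·[C_r·log₁₀(σ'_p/σ'_0) + C_c·log₁₀(σ'_f/σ'_p)]
    = 4.9/2.12 × [0.026×log₁₀(76/69.7) + 0.36×log₁₀(109.5/76)]
    = 2.3113 × [0.0009771 + 0.057096] = 0.1342 m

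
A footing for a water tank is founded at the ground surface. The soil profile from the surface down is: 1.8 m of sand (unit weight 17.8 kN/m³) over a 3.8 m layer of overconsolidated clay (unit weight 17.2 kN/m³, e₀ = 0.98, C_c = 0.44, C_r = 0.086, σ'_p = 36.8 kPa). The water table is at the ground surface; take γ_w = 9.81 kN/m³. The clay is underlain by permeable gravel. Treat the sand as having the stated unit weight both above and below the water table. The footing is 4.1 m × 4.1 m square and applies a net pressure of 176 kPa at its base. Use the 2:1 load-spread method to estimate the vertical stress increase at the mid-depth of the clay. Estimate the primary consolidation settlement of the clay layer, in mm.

S_c ≈ 290 mm

Mid-depth of clay below the ground surface: z = 1.8 + 3.8/2 = 3.7 m.
Total vertical stress at mid-clay: σ_v = 17.8×1.8 + 17.2×1.9 = 64.72 kPa.
Pore pressure: u = 9.81×(3.7 − 0) = 36.297 kPa.
Initial effective stress: σ'_0 = σ_v − u = 64.72 − 36.297 = 28.423 kPa.
Stress increase at mid-clay by the 2:1 spreading method:
Δσ = qBL/((B+z)(L+z)) = 176×4.1×4.1/((4.1+3.7)(4.1+3.7)) = 48.629 kPa
Final effective stress: σ'_f = 28.423 + 48.629 = 77.052 kPa.
σ'_f = 77.052 > σ'_p = 36.8 kPa, so the stress path crosses the preconsolidation pressure — recompression up to σ'_p, then virgin compression beyond:
S_c = H/(1+e₀)·[C_r·log₁₀(σ'_p/σ'_0) + C_c·log₁₀(σ'_f/σ'_p)]
    = 3.8/1.98 × [0.086×log₁₀(36.8/28.423) + 0.44×log₁₀(77.052/36.8)]
    = 1.9192 × [0.0096473 + 0.14121] = 0.2895 m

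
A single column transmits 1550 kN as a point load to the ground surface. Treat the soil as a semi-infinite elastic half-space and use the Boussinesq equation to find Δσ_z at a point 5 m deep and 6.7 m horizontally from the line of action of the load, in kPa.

Δσ_z ≈ 2.27 kPa

Boussinesq vertical stress below a point load on an elastic half-space:
Δσ_z = 3P/(2πz²) · [1 + (r/z)²]^(−5/2)
r/z = 6.7/5 = 1.34; [1+(r/z)²]^(−5/2) = 0.076527.
Δσ_z = 3×1550/(2π×5²) × 0.076527 = 29.603 × 0.076527 = 2.265 kPa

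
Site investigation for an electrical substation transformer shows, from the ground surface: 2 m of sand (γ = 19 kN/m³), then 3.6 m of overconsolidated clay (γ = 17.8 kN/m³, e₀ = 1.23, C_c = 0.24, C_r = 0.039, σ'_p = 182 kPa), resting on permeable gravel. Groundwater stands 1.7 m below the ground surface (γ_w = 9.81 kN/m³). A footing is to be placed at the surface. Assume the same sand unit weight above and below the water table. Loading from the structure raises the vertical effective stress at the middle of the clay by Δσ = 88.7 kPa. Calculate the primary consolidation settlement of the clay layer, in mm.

S_c ≈ 28.1 mm

Mid-depth of clay below the ground surface: z = 2 + 3.6/2 = 3.8 m.
Total vertical stress at mid-clay: σ_v = 19×2 + 17.8×1.8 = 70.04 kPa.
Pore pressure: u = 9.81×(3.8 − 1.7) = 20.601 kPa.
Initial effective stress: σ'_0 = σ_v − u = 70.04 − 20.601 = 49.439 kPa.
Final effective stress: σ'_f = 49.439 + 88.7 = 138.14 kPa.
σ'_f = 138.14 ≤ σ'_p = 182 kPa, so the clay remains overconsolidated and only the recompression index applies:
S_c = C_r·H/(1+e₀)·log₁₀(σ'_f/σ'_0) = 0.039×3.6/2.23×log₁₀(138.14/49.439)
    = 0.062958 × 0.44625 = 0.02809 m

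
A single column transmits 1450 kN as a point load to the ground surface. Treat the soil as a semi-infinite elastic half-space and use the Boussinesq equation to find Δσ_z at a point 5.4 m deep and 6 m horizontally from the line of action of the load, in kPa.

Boussinesq vertical stress below a point load on an elastic half-space:
Δσ_z = 3P/(2πz²) · [1 + (r/z)²]^(−5/2)
r/z = 6/5.4 = 1.1111; [1+(r/z)²]^(−5/2) = 0.13397.
Δσ_z = 3×1450/(2π×5.4²) × 0.13397 = 23.742 × 0.13397 = 3.181 kPa

Δσ_z ≈ 3.18 kPa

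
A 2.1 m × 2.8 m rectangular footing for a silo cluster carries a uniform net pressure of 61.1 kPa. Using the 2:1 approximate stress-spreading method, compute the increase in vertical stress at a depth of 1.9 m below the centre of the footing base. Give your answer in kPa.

Δσ_z ≈ 19.1 kPa

By the 2:1 method the load spreads at 1 horizontal : 2 vertical, so at depth z the loaded area has grown by z in each plan dimension:
Δσ = qBL/((B+z)(L+z)) = 61.1×2.1×2.8/((2.1+1.9)(2.8+1.9)) = 19.11 kPa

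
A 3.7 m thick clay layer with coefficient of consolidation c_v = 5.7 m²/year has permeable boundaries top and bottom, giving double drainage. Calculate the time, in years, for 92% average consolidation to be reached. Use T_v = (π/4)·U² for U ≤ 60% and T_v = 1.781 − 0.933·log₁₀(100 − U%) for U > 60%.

Drainage path length: H_d = H/2 = 1.85 m (double drainage).
U > 60%: T_v = 1.781 − 0.933·log₁₀(100 − 92) = 0.93842.
t = T_v·H_d²/c_v = 0.93842×1.85²/5.7 = 0.5635 years.

t ≈ 0.563 years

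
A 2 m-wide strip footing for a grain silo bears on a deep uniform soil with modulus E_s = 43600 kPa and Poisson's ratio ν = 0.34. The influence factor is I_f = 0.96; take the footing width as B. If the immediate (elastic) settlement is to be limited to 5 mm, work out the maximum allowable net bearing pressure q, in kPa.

S_e = q·B·(1−ν²)/E_s · I_f  ⇒  q = S_e·E_s / (B·(1−ν²)·I_f).
q = 0.005 × 43600 / (2 × 0.8844 × 0.96) = 128.4 kPa

q ≈ 128 kPa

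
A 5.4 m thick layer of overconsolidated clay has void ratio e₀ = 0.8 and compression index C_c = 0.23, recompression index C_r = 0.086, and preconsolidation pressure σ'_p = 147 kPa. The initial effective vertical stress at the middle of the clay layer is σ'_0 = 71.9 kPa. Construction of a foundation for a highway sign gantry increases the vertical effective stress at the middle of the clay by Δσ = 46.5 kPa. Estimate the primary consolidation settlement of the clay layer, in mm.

S_c ≈ 55.9 mm

Final effective stress: σ'_f = 71.9 + 46.5 = 118.4 kPa.
σ'_f = 118.4 ≤ σ'_p = 147 kPa, so the clay remains overconsolidated and only the recompression index applies:
S_c = C_r·H/(1+e₀)·log₁₀(σ'_f/σ'_0) = 0.086×5.4/1.8×log₁₀(118.4/71.9)
    = 0.258 × 0.21662 = 0.05589 m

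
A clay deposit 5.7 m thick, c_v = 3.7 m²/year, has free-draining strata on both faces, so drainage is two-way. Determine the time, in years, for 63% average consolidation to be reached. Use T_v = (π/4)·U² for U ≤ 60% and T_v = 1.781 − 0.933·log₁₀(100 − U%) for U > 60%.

Drainage path length: H_d = H/2 = 2.85 m (double drainage).
U > 60%: T_v = 1.781 − 0.933·log₁₀(100 − 63) = 0.31787.
t = T_v·H_d²/c_v = 0.31787×2.85²/3.7 = 0.6978 years.

t ≈ 0.698 years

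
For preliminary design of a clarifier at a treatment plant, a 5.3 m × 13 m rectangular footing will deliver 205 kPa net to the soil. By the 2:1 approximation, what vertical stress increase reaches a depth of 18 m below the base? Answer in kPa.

Δσ_z ≈ 19.6 kPa

By the 2:1 method the load spreads at 1 horizontal : 2 vertical, so at depth z the loaded area has grown by z in each plan dimension:
Δσ = qBL/((B+z)(L+z)) = 205×5.3×13/((5.3+18)(13+18)) = 19.555 kPa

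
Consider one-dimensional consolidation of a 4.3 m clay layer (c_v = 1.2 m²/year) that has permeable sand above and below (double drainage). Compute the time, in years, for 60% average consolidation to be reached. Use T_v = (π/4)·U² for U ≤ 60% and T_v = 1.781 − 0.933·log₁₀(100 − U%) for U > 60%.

Drainage path length: H_d = H/2 = 2.15 m (double drainage).
U ≤ 60%: T_v = (π/4)·U² = (π/4)×0.6² = 0.28274.
t = T_v·H_d²/c_v = 0.28274×2.15²/1.2 = 1.089 years.

t ≈ 1.09 years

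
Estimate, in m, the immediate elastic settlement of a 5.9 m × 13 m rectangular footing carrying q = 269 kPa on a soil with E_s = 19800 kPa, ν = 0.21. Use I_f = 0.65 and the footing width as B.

Immediate (elastic) settlement: S_e = q·B·(1−ν²)/E_s · I_f.
S_e = 269 × 5.9 × (1 − 0.21²) / 19800 × 0.65
    = 269 × 5.9 × 0.9559 / 19800 × 0.65
    = 0.0498 m

S_e ≈ 0.0498 m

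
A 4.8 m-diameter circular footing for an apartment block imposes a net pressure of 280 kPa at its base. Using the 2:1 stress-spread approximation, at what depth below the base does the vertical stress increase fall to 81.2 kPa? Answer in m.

2:1 spreading — at depth z the loaded area has grown by z in each plan dimension:
qD²/(D+z)² = Δσ_z ⇒ z = D(√(q/Δσ_z) − 1) = 4.8×(√(280/81.2) − 1) = 4.113 m

z ≈ 4.11 m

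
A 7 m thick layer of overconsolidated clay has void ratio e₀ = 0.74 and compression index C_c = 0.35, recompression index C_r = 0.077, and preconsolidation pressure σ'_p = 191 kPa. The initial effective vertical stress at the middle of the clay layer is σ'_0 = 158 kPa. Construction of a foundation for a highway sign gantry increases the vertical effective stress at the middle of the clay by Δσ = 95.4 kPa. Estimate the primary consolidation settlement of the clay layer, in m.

Final effective stress: σ'_f = 158 + 95.4 = 253.4 kPa.
σ'_f = 253.4 > σ'_p = 191 kPa, so the stress path crosses the preconsolidation pressure — recompression up to σ'_p, then virgin compression beyond:
S_c = H/(1+e₀)·[C_r·log₁₀(σ'_p/σ'_0) + C_c·log₁₀(σ'_f/σ'_p)]
    = 7/1.74 × [0.077×log₁₀(191/158) + 0.35×log₁₀(253.4/191)]
    = 4.023 × [0.006343 + 0.042971] = 0.1984 m

S_c ≈ 0.198 m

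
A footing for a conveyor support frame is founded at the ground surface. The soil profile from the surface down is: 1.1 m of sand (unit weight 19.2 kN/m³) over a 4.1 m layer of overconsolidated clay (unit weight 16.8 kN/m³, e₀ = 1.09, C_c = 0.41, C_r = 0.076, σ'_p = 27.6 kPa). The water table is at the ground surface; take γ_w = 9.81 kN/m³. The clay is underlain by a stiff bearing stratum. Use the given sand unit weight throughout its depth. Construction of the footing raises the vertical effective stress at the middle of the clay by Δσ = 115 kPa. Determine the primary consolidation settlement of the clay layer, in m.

S_c ≈ 0.574 m

Mid-depth of clay below the ground surface: z = 1.1 + 4.1/2 = 3.15 m.
Total vertical stress at mid-clay: σ_v = 19.2×1.1 + 16.8×2.05 = 55.56 kPa.
Pore pressure: u = 9.81×(3.15 − 0) = 30.902 kPa.
Initial effective stress: σ'_0 = σ_v − u = 55.56 − 30.902 = 24.658 kPa.
Final effective stress: σ'_f = 24.658 + 115 = 139.66 kPa.
σ'_f = 139.66 > σ'_p = 27.6 kPa, so the stress path crosses the preconsolidation pressure — recompression up to σ'_p, then virgin compression beyond:
S_c = H/(1+e₀)·[C_r·log₁₀(σ'_p/σ'_0) + C_c·log₁₀(σ'_f/σ'_p)]
    = 4.1/2.09 × [0.076×log₁₀(27.6/24.658) + 0.41×log₁₀(139.66/27.6)]
    = 1.9617 × [0.0037203 + 0.28871] = 0.5737 m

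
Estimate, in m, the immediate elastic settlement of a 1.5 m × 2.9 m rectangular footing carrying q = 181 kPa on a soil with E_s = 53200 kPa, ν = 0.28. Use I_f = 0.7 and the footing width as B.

Immediate (elastic) settlement: S_e = q·B·(1−ν²)/E_s · I_f.
S_e = 181 × 1.5 × (1 − 0.28²) / 53200 × 0.7
    = 181 × 1.5 × 0.9216 / 53200 × 0.7
    = 0.003292 m

S_e ≈ 0.00329 m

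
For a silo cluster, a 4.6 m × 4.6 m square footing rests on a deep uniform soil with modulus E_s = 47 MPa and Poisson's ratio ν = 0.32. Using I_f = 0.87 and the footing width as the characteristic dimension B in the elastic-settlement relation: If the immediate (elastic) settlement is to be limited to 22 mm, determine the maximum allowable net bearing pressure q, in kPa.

E_s = 47 MPa = 47000 kPa.
S_e = q·B·(1−ν²)/E_s · I_f  ⇒  q = S_e·E_s / (B·(1−ν²)·I_f).
q = 0.022 × 47000 / (4.6 × 0.8976 × 0.87) = 287.8 kPa

q ≈ 288 kPa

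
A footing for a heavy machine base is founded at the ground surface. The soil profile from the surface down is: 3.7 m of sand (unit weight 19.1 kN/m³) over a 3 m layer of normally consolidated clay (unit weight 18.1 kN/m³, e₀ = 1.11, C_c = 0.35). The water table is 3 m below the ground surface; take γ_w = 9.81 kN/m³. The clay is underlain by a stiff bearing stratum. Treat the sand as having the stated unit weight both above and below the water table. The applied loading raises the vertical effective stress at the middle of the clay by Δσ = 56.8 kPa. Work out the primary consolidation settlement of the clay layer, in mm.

Mid-depth of clay below the ground surface: z = 3.7 + 3/2 = 5.2 m.
Total vertical stress at mid-clay: σ_v = 19.1×3.7 + 18.1×1.5 = 97.82 kPa.
Pore pressure: u = 9.81×(5.2 − 3) = 21.582 kPa.
Initial effective stress: σ'_0 = σ_v − u = 97.82 − 21.582 = 76.238 kPa.
Final effective stress: σ'_f = σ'_0 + Δσ = 76.238 + 56.8 = 133.04 kPa.
Normally consolidated clay, so the full stress increment lies on the virgin compression line:
S_c = C_c·H/(1+e₀)·log₁₀(σ'_f/σ'_0) = 0.35×3/(1+1.11)×log₁₀(133.04/76.238)
    = 0.49763 × 0.24181 = 0.1203 m

S_c ≈ 120 mm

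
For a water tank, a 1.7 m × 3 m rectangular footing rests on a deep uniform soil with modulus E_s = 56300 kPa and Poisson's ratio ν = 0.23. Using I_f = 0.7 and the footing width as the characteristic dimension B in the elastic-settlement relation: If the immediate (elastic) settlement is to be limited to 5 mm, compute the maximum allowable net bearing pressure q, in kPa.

S_e = q·B·(1−ν²)/E_s · I_f  ⇒  q = S_e·E_s / (B·(1−ν²)·I_f).
q = 0.005 × 56300 / (1.7 × 0.9471 × 0.7) = 249.8 kPa

q ≈ 250 kPa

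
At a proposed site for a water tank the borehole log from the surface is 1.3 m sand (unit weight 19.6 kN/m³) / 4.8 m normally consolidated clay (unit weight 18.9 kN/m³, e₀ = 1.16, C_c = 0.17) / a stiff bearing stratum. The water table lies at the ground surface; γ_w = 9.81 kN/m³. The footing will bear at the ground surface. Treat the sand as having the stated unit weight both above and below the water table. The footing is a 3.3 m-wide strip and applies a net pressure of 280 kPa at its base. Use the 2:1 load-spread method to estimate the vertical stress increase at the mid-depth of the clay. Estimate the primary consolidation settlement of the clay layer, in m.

Mid-depth of clay below the ground surface: z = 1.3 + 4.8/2 = 3.7 m.
Total vertical stress at mid-clay: σ_v = 19.6×1.3 + 18.9×2.4 = 70.84 kPa.
Pore pressure: u = 9.81×(3.7 − 0) = 36.297 kPa.
Initial effective stress: σ'_0 = σ_v − u = 70.84 − 36.297 = 34.543 kPa.
Stress increase at mid-clay by the 2:1 spreading method:
Δσ = qB/(B+z) = 280×3.3/(3.3+3.7) = 132 kPa
Final effective stress: σ'_f = σ'_0 + Δσ = 34.543 + 132 = 166.54 kPa.
Normally consolidated clay, so the full stress increment lies on the virgin compression line:
S_c = C_c·H/(1+e₀)·log₁₀(σ'_f/σ'_0) = 0.17×4.8/(1+1.16)×log₁₀(166.54/34.543)
    = 0.37778 × 0.68316 = 0.2581 m

S_c ≈ 0.258 m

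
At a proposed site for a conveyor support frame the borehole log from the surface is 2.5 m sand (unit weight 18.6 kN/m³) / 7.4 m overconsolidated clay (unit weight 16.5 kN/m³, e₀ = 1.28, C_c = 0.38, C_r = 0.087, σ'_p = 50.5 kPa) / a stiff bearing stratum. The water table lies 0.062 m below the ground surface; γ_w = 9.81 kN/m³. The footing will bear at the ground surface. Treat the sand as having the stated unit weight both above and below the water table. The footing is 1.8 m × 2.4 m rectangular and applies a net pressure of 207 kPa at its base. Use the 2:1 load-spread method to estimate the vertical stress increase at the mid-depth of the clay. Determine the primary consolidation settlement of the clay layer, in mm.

Mid-depth of clay below the ground surface: z = 2.5 + 7.4/2 = 6.2 m.
Total vertical stress at mid-clay: σ_v = 18.6×2.5 + 16.5×3.7 = 107.55 kPa.
Pore pressure: u = 9.81×(6.2 − 0.062) = 60.214 kPa.
Initial effective stress: σ'_0 = σ_v − u = 107.55 − 60.214 = 47.336 kPa.
Stress increase at mid-clay by the 2:1 spreading method:
Δσ = qBL/((B+z)(L+z)) = 207×1.8×2.4/((1.8+6.2)(2.4+6.2)) = 12.998 kPa
Final effective stress: σ'_f = 47.336 + 12.998 = 60.334 kPa.
σ'_f = 60.334 > σ'_p = 50.5 kPa, so the stress path crosses the preconsolidation pressure — recompression up to σ'_p, then virgin compression beyond:
S_c = H/(1+e₀)·[C_r·log₁₀(σ'_p/σ'_0) + C_c·log₁₀(σ'_f/σ'_p)]
    = 7.4/2.28 × [0.087×log₁₀(50.5/47.336) + 0.38×log₁₀(60.334/50.5)]
    = 3.2456 × [0.0024447 + 0.029363] = 0.1032 m

S_c ≈ 103 mm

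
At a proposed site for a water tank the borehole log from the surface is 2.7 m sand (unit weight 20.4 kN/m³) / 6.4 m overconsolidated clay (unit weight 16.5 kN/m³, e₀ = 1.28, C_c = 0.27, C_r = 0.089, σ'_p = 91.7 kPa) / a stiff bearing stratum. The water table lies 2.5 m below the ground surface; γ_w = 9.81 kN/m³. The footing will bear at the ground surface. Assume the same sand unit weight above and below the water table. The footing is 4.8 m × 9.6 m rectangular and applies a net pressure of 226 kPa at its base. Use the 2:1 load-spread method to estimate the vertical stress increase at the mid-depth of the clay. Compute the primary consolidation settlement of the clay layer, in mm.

S_c ≈ 155 mm

Mid-depth of clay below the ground surface: z = 2.7 + 6.4/2 = 5.9 m.
Total vertical stress at mid-clay: σ_v = 20.4×2.7 + 16.5×3.2 = 107.88 kPa.
Pore pressure: u = 9.81×(5.9 − 2.5) = 33.354 kPa.
Initial effective stress: σ'_0 = σ_v − u = 107.88 − 33.354 = 74.526 kPa.
Stress increase at mid-clay by the 2:1 spreading method:
Δσ = qBL/((B+z)(L+z)) = 226×4.8×9.6/((4.8+5.9)(9.6+5.9)) = 62.792 kPa
Final effective stress: σ'_f = 74.526 + 62.792 = 137.32 kPa.
σ'_f = 137.32 > σ'_p = 91.7 kPa, so the stress path crosses the preconsolidation pressure — recompression up to σ'_p, then virgin compression beyond:
S_c = H/(1+e₀)·[C_r·log₁₀(σ'_p/σ'_0) + C_c·log₁₀(σ'_f/σ'_p)]
    = 6.4/2.28 × [0.089×log₁₀(91.7/74.526) + 0.27×log₁₀(137.32/91.7)]
    = 2.807 × [0.0080155 + 0.047348] = 0.1554 m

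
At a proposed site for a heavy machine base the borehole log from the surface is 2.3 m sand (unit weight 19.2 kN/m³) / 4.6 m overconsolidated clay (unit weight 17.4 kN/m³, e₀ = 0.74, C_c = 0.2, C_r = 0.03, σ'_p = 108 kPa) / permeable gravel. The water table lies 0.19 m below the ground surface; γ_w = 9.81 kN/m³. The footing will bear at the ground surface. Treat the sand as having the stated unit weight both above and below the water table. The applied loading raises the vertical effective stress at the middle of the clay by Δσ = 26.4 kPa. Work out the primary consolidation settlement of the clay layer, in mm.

Mid-depth of clay below the ground surface: z = 2.3 + 4.6/2 = 4.6 m.
Total vertical stress at mid-clay: σ_v = 19.2×2.3 + 17.4×2.3 = 84.18 kPa.
Pore pressure: u = 9.81×(4.6 − 0.19) = 43.262 kPa.
Initial effective stress: σ'_0 = σ_v − u = 84.18 − 43.262 = 40.918 kPa.
Final effective stress: σ'_f = 40.918 + 26.4 = 67.318 kPa.
σ'_f = 67.318 ≤ σ'_p = 108 kPa, so the clay remains overconsolidated and only the recompression index applies:
S_c = C_r·H/(1+e₀)·log₁₀(σ'_f/σ'_0) = 0.03×4.6/1.74×log₁₀(67.318/40.918)
    = 0.079311 × 0.21622 = 0.01715 m

S_c ≈ 17.1 mm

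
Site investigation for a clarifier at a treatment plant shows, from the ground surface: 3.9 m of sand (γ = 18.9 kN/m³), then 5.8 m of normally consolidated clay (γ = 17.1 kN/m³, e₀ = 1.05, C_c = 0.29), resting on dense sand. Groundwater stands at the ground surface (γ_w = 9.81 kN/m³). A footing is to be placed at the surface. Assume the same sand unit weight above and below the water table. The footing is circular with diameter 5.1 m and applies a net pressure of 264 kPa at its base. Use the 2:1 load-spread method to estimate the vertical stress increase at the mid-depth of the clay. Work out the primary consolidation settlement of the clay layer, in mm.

S_c ≈ 221 mm

Mid-depth of clay below the ground surface: z = 3.9 + 5.8/2 = 6.8 m.
Total vertical stress at mid-clay: σ_v = 18.9×3.9 + 17.1×2.9 = 123.3 kPa.
Pore pressure: u = 9.81×(6.8 − 0) = 66.708 kPa.
Initial effective stress: σ'_0 = σ_v − u = 123.3 − 66.708 = 56.592 kPa.
Stress increase at mid-clay by the 2:1 spreading method:
Δσ ≈ qD²/(D+z)² = 264×5.1²/(5.1+6.8)² = 48.49 kPa
Final effective stress: σ'_f = σ'_0 + Δσ = 56.592 + 48.49 = 105.08 kPa.
Normally consolidated clay, so the full stress increment lies on the virgin compression line:
S_c = C_c·H/(1+e₀)·log₁₀(σ'_f/σ'_0) = 0.29×5.8/(1+1.05)×log₁₀(105.08/56.592)
    = 0.82049 × 0.26877 = 0.2205 m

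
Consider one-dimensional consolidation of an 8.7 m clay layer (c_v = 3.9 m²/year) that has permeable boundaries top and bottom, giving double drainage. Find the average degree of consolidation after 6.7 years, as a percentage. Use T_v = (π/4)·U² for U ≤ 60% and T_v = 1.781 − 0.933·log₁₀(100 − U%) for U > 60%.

U ≈ 97.3 %

Drainage path length: H_d = H/2 = 4.35 m (double drainage).
T_v = c_v·t/H_d² = 3.9×6.7/4.35² = 1.3809.
T_v = 1.3809 corresponds to the U > 60% branch:
U = 1 − 10^((1.781 − T_v)/0.933)/100 = 0.9732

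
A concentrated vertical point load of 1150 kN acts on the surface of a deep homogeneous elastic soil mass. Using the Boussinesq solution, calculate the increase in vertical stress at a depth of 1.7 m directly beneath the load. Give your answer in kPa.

Δσ_z ≈ 190 kPa

Boussinesq vertical stress below a point load on an elastic half-space:
Δσ_z = 3P/(2πz²) · [1 + (r/z)²]^(−5/2)
r/z = 0/1.7 = 0; [1+(r/z)²]^(−5/2) = 1.
Δσ_z = 3×1150/(2π×1.7²) × 1 = 189.99 × 1 = 190 kPa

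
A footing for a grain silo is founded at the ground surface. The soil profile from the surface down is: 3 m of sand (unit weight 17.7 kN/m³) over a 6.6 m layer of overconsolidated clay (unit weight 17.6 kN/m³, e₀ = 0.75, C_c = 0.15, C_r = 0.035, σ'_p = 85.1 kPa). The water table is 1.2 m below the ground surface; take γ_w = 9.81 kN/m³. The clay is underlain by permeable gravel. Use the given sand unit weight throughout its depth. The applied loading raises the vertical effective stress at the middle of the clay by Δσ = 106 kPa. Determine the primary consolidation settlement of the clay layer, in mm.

S_c ≈ 185 mm

Mid-depth of clay below the ground surface: z = 3 + 6.6/2 = 6.3 m.
Total vertical stress at mid-clay: σ_v = 17.7×3 + 17.6×3.3 = 111.18 kPa.
Pore pressure: u = 9.81×(6.3 − 1.2) = 50.031 kPa.
Initial effective stress: σ'_0 = σ_v − u = 111.18 − 50.031 = 61.149 kPa.
Final effective stress: σ'_f = 61.149 + 106 = 167.15 kPa.
σ'_f = 167.15 > σ'_p = 85.1 kPa, so the stress path crosses the preconsolidation pressure — recompression up to σ'_p, then virgin compression beyond:
S_c = H/(1+e₀)·[C_r·log₁₀(σ'_p/σ'_0) + C_c·log₁₀(σ'_f/σ'_p)]
    = 6.6/1.75 × [0.035×log₁₀(85.1/61.149) + 0.15×log₁₀(167.15/85.1)]
    = 3.7714 × [0.0050239 + 0.043977] = 0.1848 m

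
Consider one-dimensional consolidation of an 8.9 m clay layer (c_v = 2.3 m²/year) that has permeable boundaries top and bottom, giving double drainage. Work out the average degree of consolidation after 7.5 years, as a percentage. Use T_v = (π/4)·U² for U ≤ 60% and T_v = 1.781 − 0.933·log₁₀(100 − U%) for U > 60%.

U ≈ 90.6 %

Drainage path length: H_d = H/2 = 4.45 m (double drainage).
T_v = c_v·t/H_d² = 2.3×7.5/4.45² = 0.8711.
T_v = 0.8711 corresponds to the U > 60% branch:
U = 1 − 10^((1.781 − T_v)/0.933)/100 = 0.9055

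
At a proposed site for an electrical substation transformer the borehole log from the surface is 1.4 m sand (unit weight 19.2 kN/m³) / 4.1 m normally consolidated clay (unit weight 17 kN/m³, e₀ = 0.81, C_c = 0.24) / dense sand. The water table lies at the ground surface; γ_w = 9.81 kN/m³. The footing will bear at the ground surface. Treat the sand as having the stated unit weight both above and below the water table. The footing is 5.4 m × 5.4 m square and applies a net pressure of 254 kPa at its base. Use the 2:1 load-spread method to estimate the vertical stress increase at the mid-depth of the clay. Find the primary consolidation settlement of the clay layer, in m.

S_c ≈ 0.349 m

Mid-depth of clay below the ground surface: z = 1.4 + 4.1/2 = 3.45 m.
Total vertical stress at mid-clay: σ_v = 19.2×1.4 + 17×2.05 = 61.73 kPa.
Pore pressure: u = 9.81×(3.45 − 0) = 33.845 kPa.
Initial effective stress: σ'_0 = σ_v − u = 61.73 − 33.845 = 27.885 kPa.
Stress increase at mid-clay by the 2:1 spreading method:
Δσ = qBL/((B+z)(L+z)) = 254×5.4×5.4/((5.4+3.45)(5.4+3.45)) = 94.566 kPa
Final effective stress: σ'_f = σ'_0 + Δσ = 27.885 + 94.566 = 122.45 kPa.
Normally consolidated clay, so the full stress increment lies on the virgin compression line:
S_c = C_c·H/(1+e₀)·log₁₀(σ'_f/σ'_0) = 0.24×4.1/(1+0.81)×log₁₀(122.45/27.885)
    = 0.54365 × 0.64259 = 0.3493 m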